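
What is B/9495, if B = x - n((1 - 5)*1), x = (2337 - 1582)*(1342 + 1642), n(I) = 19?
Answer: 750967/3165 ≈ 237.27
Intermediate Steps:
x = 2252920 (x = 755*2984 = 2252920)
B = 2252901 (B = 2252920 - 1*19 = 2252920 - 19 = 2252901)
B/9495 = 2252901/9495 = 2252901*(1/9495) = 750967/3165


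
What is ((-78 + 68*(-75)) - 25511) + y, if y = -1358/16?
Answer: -246191/8 ≈ -30774.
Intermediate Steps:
y = -679/8 (y = (1/16)*(-1358) = -679/8 ≈ -84.875)
((-78 + 68*(-75)) - 25511) + y = ((-78 + 68*(-75)) - 25511) - 679/8 = ((-78 - 5100) - 25511) - 679/8 = (-5178 - 25511) - 679/8 = -30689 - 679/8 = -246191/8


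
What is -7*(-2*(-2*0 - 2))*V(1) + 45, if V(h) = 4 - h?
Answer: -39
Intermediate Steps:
-7*(-2*(-2*0 - 2))*V(1) + 45 = -7*(-2*(-2*0 - 2))*(4 - 1*1) + 45 = -7*(-2*(0 - 2))*(4 - 1) + 45 = -7*(-2*(-2))*3 + 45 = -28*3 + 45 = -7*12 + 45 = -84 + 45 = -39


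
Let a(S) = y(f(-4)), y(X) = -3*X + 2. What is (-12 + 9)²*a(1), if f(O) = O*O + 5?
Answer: -549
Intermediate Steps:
f(O) = 5 + O² (f(O) = O² + 5 = 5 + O²)
y(X) = 2 - 3*X
a(S) = -61 (a(S) = 2 - 3*(5 + (-4)²) = 2 - 3*(5 + 16) = 2 - 3*21 = 2 - 63 = -61)
(-12 + 9)²*a(1) = (-12 + 9)²*(-61) = (-3)²*(-61) = 9*(-61) = -549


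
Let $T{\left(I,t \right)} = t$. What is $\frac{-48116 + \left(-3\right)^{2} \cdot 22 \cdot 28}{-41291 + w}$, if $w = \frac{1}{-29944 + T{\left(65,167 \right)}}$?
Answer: $\frac{316916611}{307380527} \approx 1.031$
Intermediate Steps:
$w = - \frac{1}{29777}$ ($w = \frac{1}{-29944 + 167} = \frac{1}{-29777} = - \frac{1}{29777} \approx -3.3583 \cdot 10^{-5}$)
$\frac{-48116 + \left(-3\right)^{2} \cdot 22 \cdot 28}{-41291 + w} = \frac{-48116 + \left(-3\right)^{2} \cdot 22 \cdot 28}{-41291 - \frac{1}{29777}} = \frac{-48116 + 9 \cdot 22 \cdot 28}{- \frac{1229522108}{29777}} = \left(-48116 + 198 \cdot 28\right) \left(- \frac{29777}{1229522108}\right) = \left(-48116 + 5544\right) \left(- \frac{29777}{1229522108}\right) = \left(-42572\right) \left(- \frac{29777}{1229522108}\right) = \frac{316916611}{307380527}$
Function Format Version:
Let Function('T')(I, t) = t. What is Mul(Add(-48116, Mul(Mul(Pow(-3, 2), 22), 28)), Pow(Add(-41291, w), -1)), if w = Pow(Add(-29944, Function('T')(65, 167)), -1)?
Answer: Rational(316916611, 307380527) ≈ 1.0310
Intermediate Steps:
w = Rational(-1, 29777) (w = Pow(Add(-29944, 167), -1) = Pow(-29777, -1) = Rational(-1, 29777) ≈ -3.3583e-5)
Mul(Add(-48116, Mul(Mul(Pow(-3, 2), 22), 28)), Pow(Add(-41291, w), -1)) = Mul(Add(-48116, Mul(Mul(Pow(-3, 2), 22), 28)), Pow(Add(-41291, Rational(-1, 29777)), -1)) = Mul(Add(-48116, Mul(Mul(9, 22), 28)), Pow(Rational(-1229522108, 29777), -1)) = Mul(Add(-48116, Mul(198, 28)), Rational(-29777, 1229522108)) = Mul(Add(-48116, 5544), Rational(-29777, 1229522108)) = Mul(-42572, Rational(-29777, 1229522108)) = Rational(316916611, 307380527)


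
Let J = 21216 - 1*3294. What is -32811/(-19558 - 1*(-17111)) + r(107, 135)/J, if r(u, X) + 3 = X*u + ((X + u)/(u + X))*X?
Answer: 207902887/14618378 ≈ 14.222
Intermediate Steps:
J = 17922 (J = 21216 - 3294 = 17922)
r(u, X) = -3 + X + X*u (r(u, X) = -3 + (X*u + ((X + u)/(u + X))*X) = -3 + (X*u + ((X + u)/(X + u))*X) = -3 + (X*u + 1*X) = -3 + (X*u + X) = -3 + (X + X*u) = -3 + X + X*u)
-32811/(-19558 - 1*(-17111)) + r(107, 135)/J = -32811/(-19558 - 1*(-17111)) + (-3 + 135 + 135*107)/17922 = -32811/(-19558 + 17111) + (-3 + 135 + 14445)*(1/17922) = -32811/(-2447) + 14577*(1/17922) = -32811*(-1/2447) + 4859/5974 = 32811/2447 + 4859/5974 = 207902887/14618378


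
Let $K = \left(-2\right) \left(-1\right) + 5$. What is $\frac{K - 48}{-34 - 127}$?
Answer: $\frac{41}{161} \approx 0.25466$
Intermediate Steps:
$K = 7$ ($K = 2 + 5 = 7$)
$\frac{K - 48}{-34 - 127} = \frac{7 - 48}{-34 - 127} = \frac{1}{-161} \left(-41\right) = \left(- \frac{1}{161}\right) \left(-41\right) = \frac{41}{161}$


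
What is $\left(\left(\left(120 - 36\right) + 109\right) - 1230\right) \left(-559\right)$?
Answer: $579683$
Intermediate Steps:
$\left(\left(\left(120 - 36\right) + 109\right) - 1230\right) \left(-559\right) = \left(\left(84 + 109\right) - 1230\right) \left(-559\right) = \left(193 - 1230\right) \left(-559\right) = \left(-1037\right) \left(-559\right) = 579683$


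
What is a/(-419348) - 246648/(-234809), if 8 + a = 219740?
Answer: 12959073579/24616671133 ≈ 0.52643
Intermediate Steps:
a = 219732 (a = -8 + 219740 = 219732)
a/(-419348) - 246648/(-234809) = 219732/(-419348) - 246648/(-234809) = 219732*(-1/419348) - 246648*(-1/234809) = -54933/104837 + 246648/234809 = 12959073579/24616671133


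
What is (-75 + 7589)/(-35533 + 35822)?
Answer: 26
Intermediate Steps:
(-75 + 7589)/(-35533 + 35822) = 7514/289 = 7514*(1/289) = 26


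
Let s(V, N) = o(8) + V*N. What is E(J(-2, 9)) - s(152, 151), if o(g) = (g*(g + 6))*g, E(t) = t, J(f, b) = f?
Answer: -23850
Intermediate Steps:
o(g) = g²*(6 + g) (o(g) = (g*(6 + g))*g = g²*(6 + g))
s(V, N) = 896 + N*V (s(V, N) = 8²*(6 + 8) + V*N = 64*14 + N*V = 896 + N*V)
E(J(-2, 9)) - s(152, 151) = -2 - (896 + 151*152) = -2 - (896 + 22952) = -2 - 1*23848 = -2 - 23848 = -23850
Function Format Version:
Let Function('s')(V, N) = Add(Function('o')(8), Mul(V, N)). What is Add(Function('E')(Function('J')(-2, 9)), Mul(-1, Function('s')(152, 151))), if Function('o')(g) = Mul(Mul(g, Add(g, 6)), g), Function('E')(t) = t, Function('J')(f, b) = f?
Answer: -23850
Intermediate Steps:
Function('o')(g) = Mul(Pow(g, 2), Add(6, g)) (Function('o')(g) = Mul(Mul(g, Add(6, g)), g) = Mul(Pow(g, 2), Add(6, g)))
Function('s')(V, N) = Add(896, Mul(N, V)) (Function('s')(V, N) = Add(Mul(Pow(8, 2), Add(6, 8)), Mul(V, N)) = Add(Mul(64, 14), Mul(N, V)) = Add(896, Mul(N, V)))
Add(Function('E')(Function('J')(-2, 9)), Mul(-1, Function('s')(152, 151))) = Add(-2, Mul(-1, Add(896, Mul(151, 152)))) = Add(-2, Mul(-1, Add(896, 22952))) = Add(-2, Mul(-1, 23848)) = Add(-2, -23848) = -23850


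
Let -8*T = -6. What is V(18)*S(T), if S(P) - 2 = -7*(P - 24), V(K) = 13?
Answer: 8567/4 ≈ 2141.8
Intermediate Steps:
T = 3/4 (T = -1/8*(-6) = 3/4 ≈ 0.75000)
S(P) = 170 - 7*P (S(P) = 2 - 7*(P - 24) = 2 - 7*(-24 + P) = 2 + (168 - 7*P) = 170 - 7*P)
V(18)*S(T) = 13*(170 - 7*3/4) = 13*(170 - 21/4) = 13*(659/4) = 8567/4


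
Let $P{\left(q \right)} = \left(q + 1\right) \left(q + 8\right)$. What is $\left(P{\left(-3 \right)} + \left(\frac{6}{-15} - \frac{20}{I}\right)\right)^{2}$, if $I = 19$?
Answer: $\frac{1183744}{9025} \approx 131.16$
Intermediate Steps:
$P{\left(q \right)} = \left(1 + q\right) \left(8 + q\right)$
$\left(P{\left(-3 \right)} + \left(\frac{6}{-15} - \frac{20}{I}\right)\right)^{2} = \left(\left(8 + \left(-3\right)^{2} + 9 \left(-3\right)\right) + \left(\frac{6}{-15} - \frac{20}{19}\right)\right)^{2} = \left(\left(8 + 9 - 27\right) + \left(6 \left(- \frac{1}{15}\right) - \frac{20}{19}\right)\right)^{2} = \left(-10 - \frac{138}{95}\right)^{2} = \left(- \frac{1088}{95}\right)^{2} = \frac{1183744}{9025}$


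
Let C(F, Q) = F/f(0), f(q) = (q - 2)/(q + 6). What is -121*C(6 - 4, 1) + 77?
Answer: 803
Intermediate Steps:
f(q) = (-2 + q)/(6 + q)
C(F, Q) = -3*F (C(F, Q) = F/(((-2 + 0)/(6 + 0))) = F/((-2/6)) = F/(((⅙)*(-2))) = F/(-⅓) = F*(-3) = -3*F)
-121*C(6 - 4, 1) + 77 = -(-363)*(6 - 4) + 77 = -(-363)*2 + 77 = -121*(-6) + 77 = 726 + 77 = 803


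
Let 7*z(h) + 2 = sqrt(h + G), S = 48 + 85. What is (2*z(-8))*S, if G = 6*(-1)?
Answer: -76 + 38*I*sqrt(14) ≈ -76.0 + 142.18*I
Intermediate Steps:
S = 133
G = -6
z(h) = -2/7 + sqrt(-6 + h)/7 (z(h) = -2/7 + sqrt(h - 6)/7 = -2/7 + sqrt(-6 + h)/7)
(2*z(-8))*S = (2*(-2/7 + sqrt(-6 - 8)/7))*133 = (2*(-2/7 + sqrt(-14)/7))*133 = (2*(-2/7 + (I*sqrt(14))/7))*133 = (2*(-2/7 + I*sqrt(14)/7))*133 = (-4/7 + 2*I*sqrt(14)/7)*133 = -76 + 38*I*sqrt(14)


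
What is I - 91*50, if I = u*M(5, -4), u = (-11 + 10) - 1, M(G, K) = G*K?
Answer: -4510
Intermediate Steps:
u = -2 (u = -1 - 1 = -2)
I = 40 (I = -10*(-4) = -2*(-20) = 40)
I - 91*50 = 40 - 91*50 = 40 - 4550 = -4510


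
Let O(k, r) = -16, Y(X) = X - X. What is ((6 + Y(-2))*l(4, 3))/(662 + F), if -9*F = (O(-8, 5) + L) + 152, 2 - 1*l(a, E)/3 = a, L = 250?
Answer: -81/1393 ≈ -0.058148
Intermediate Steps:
l(a, E) = 6 - 3*a
Y(X) = 0
F = -386/9 (F = -((-16 + 250) + 152)/9 = -(234 + 152)/9 = -⅑*386 = -386/9 ≈ -42.889)
((6 + Y(-2))*l(4, 3))/(662 + F) = ((6 + 0)*(6 - 3*4))/(662 - 386/9) = (6*(6 - 12))/(5572/9) = (6*(-6))*(9/5572) = -36*9/5572 = -81/1393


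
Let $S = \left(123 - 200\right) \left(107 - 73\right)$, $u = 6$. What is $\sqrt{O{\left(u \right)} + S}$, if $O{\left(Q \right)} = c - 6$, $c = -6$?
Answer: $i \sqrt{2630} \approx 51.284 i$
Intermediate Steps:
$S = -2618$ ($S = \left(-77\right) 34 = -2618$)
$O{\left(Q \right)} = -12$ ($O{\left(Q \right)} = -6 - 6 = -12$)
$\sqrt{O{\left(u \right)} + S} = \sqrt{-12 - 2618} = \sqrt{-2630} = i \sqrt{2630}$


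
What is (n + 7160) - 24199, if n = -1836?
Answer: -18875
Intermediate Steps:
(n + 7160) - 24199 = (-1836 + 7160) - 24199 = 5324 - 24199 = -18875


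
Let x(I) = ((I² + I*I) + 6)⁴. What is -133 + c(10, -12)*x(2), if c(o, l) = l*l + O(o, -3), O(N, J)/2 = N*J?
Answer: 3226811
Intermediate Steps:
O(N, J) = 2*J*N (O(N, J) = 2*(N*J) = 2*(J*N) = 2*J*N)
c(o, l) = l² - 6*o (c(o, l) = l*l + 2*(-3)*o = l² - 6*o)
x(I) = (6 + 2*I²)⁴ (x(I) = ((I² + I²) + 6)⁴ = (2*I² + 6)⁴ = (6 + 2*I²)⁴)
-133 + c(10, -12)*x(2) = -133 + ((-12)² - 6*10)*(16*(3 + 2²)⁴) = -133 + (144 - 60)*(16*(3 + 4)⁴) = -133 + 84*(16*7⁴) = -133 + 84*(16*2401) = -133 + 84*38416 = -133 + 3226944 = 3226811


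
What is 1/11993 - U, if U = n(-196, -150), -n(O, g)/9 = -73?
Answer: -7879400/11993 ≈ -657.00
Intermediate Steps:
n(O, g) = 657 (n(O, g) = -9*(-73) = 657)
U = 657
1/11993 - U = 1/11993 - 1*657 = 1/11993 - 657 = -7879400/11993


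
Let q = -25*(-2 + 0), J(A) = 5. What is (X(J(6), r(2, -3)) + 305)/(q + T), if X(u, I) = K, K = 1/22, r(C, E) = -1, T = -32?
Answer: 2237/132 ≈ 16.947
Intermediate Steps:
q = 50 (q = -25*(-2) = 50)
K = 1/22 ≈ 0.045455
X(u, I) = 1/22
(X(J(6), r(2, -3)) + 305)/(q + T) = (1/22 + 305)/(50 - 32) = (6711/22)/18 = (6711/22)*(1/18) = 2237/132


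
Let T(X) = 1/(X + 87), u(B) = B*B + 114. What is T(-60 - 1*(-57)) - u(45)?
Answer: -179675/84 ≈ -2139.0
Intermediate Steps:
u(B) = 114 + B² (u(B) = B² + 114 = 114 + B²)
T(X) = 1/(87 + X)
T(-60 - 1*(-57)) - u(45) = 1/(87 + (-60 - 1*(-57))) - (114 + 45²) = 1/(87 + (-60 + 57)) - (114 + 2025) = 1/(87 - 3) - 1*2139 = 1/84 - 2139 = -179675/84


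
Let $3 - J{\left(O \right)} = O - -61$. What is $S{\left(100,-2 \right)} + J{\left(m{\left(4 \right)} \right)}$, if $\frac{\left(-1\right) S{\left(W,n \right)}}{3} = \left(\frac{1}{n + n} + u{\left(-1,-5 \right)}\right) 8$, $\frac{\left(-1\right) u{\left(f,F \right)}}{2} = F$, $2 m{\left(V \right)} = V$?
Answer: $-294$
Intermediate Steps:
$m{\left(V \right)} = \frac{V}{2}$
$u{\left(f,F \right)} = - 2 F$
$J{\left(O \right)} = -58 - O$ ($J{\left(O \right)} = 3 - \left(O - -61\right) = 3 - \left(O + 61\right) = 3 - \left(61 + O\right) = -58 - O$)
$S{\left(W,n \right)} = -240 - \frac{12}{n}$ ($S{\left(W,n \right)} = - 3 \left(\frac{1}{n + n} - -10\right) 8 = - 3 \left(\frac{1}{2 n} + 10\right) 8 = - 3 \left(10 + \frac{1}{2 n}\right) 8 = - 3 \left(80 + \frac{4}{n}\right) = -240 - \frac{12}{n}$)
$S{\left(100,-2 \right)} + J{\left(m{\left(4 \right)} \right)} = \left(-240 - \frac{12}{-2}\right) - \left(58 + \frac{1}{2} \cdot 4\right) = \left(-240 - -6\right) - 60 = \left(-240 + 6\right) - 60 = -234 - 60 = -294$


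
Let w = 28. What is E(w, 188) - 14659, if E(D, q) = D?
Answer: -14631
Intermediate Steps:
E(w, 188) - 14659 = 28 - 14659 = -14631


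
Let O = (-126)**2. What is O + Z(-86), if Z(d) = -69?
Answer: 15807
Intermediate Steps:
O = 15876
O + Z(-86) = 15876 - 69 = 15807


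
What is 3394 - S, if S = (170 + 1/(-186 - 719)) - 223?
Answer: 3119536/905 ≈ 3447.0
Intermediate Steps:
S = -47966/905 (S = (170 + 1/(-905)) - 223 = (170 - 1/905) - 223 = 153849/905 - 223 = -47966/905 ≈ -53.001)
3394 - S = 3394 - 1*(-47966/905) = 3394 + 47966/905 = 3119536/905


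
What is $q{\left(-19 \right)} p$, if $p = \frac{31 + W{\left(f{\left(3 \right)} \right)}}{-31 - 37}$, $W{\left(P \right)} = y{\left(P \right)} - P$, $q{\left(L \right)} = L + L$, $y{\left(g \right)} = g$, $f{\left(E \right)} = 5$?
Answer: $\frac{589}{34} \approx 17.324$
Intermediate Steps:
$q{\left(L \right)} = 2 L$
$W{\left(P \right)} = 0$ ($W{\left(P \right)} = P - P = 0$)
$p = - \frac{31}{68}$ ($p = \frac{31 + 0}{-31 - 37} = \frac{31}{-68} = 31 \left(- \frac{1}{68}\right) = - \frac{31}{68} \approx -0.45588$)
$q{\left(-19 \right)} p = 2 \left(-19\right) \left(- \frac{31}{68}\right) = \left(-38\right) \left(- \frac{31}{68}\right) = \frac{589}{34}$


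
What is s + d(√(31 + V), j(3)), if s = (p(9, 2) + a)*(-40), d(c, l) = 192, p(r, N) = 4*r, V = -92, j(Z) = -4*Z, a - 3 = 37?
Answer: -2848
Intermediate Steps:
a = 40 (a = 3 + 37 = 40)
s = -3040 (s = (4*9 + 40)*(-40) = (36 + 40)*(-40) = 76*(-40) = -3040)
s + d(√(31 + V), j(3)) = -3040 + 192 = -2848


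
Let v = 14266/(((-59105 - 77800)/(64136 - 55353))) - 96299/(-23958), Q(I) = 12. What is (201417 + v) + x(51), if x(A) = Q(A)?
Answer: 219230787595327/1093323330 ≈ 2.0052e+5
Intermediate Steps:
x(A) = 12
v = -996237443243/1093323330 (v = 14266/((-136905/8783)) - 96299*(-1/23958) = 14266/((-136905*1/8783)) + 96299/23958 = 14266/(-136905/8783) + 96299/23958 = 14266*(-8783/136905) + 96299/23958 = -125298278/136905 + 96299/23958 = -996237443243/1093323330 ≈ -911.20)
(201417 + v) + x(51) = (201417 - 996237443243/1093323330) + 12 = 219217667715367/1093323330 + 12 = 219230787595327/1093323330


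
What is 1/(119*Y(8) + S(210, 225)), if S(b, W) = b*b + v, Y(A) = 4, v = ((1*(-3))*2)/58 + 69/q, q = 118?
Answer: 3422/152540719 ≈ 2.2433e-5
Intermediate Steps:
v = 1647/3422 (v = ((1*(-3))*2)/58 + 69/118 = -3*2*(1/58) + 69*(1/118) = -6*1/58 + 69/118 = -3/29 + 69/118 = 1647/3422 ≈ 0.48130)
S(b, W) = 1647/3422 + b**2 (S(b, W) = b*b + 1647/3422 = b**2 + 1647/3422 = 1647/3422 + b**2)
1/(119*Y(8) + S(210, 225)) = 1/(119*4 + (1647/3422 + 210**2)) = 1/(476 + (1647/3422 + 44100)) = 1/(476 + 150911847/3422) = 1/(152540719/3422) = 3422/152540719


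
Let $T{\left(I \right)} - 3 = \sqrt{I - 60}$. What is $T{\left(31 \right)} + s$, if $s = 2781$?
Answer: $2784 + i \sqrt{29} \approx 2784.0 + 5.3852 i$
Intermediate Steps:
$T{\left(I \right)} = 3 + \sqrt{-60 + I}$ ($T{\left(I \right)} = 3 + \sqrt{I - 60} = 3 + \sqrt{-60 + I}$)
$T{\left(31 \right)} + s = \left(3 + \sqrt{-60 + 31}\right) + 2781 = \left(3 + \sqrt{-29}\right) + 2781 = \left(3 + i \sqrt{29}\right) + 2781 = 2784 + i \sqrt{29}$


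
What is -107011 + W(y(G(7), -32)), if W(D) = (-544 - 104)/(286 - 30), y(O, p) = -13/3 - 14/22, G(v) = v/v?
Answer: -3424433/32 ≈ -1.0701e+5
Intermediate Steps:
G(v) = 1
y(O, p) = -164/33 (y(O, p) = -13*⅓ - 14*1/22 = -13/3 - 7/11 = -164/33)
W(D) = -81/32 (W(D) = -648/256 = -648*1/256 = -81/32)
-107011 + W(y(G(7), -32)) = -107011 - 81/32 = -3424433/32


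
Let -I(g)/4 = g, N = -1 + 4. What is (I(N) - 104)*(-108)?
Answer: 12528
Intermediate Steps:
N = 3
I(g) = -4*g
(I(N) - 104)*(-108) = (-4*3 - 104)*(-108) = (-12 - 104)*(-108) = -116*(-108) = 12528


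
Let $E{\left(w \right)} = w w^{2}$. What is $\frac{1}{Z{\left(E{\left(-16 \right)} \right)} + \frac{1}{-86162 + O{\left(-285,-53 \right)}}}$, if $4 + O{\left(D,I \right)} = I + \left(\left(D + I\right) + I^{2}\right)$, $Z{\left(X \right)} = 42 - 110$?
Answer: $- \frac{83748}{5694865} \approx -0.014706$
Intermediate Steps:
$E{\left(w \right)} = w^{3}$
$Z{\left(X \right)} = -68$ ($Z{\left(X \right)} = 42 - 110 = -68$)
$O{\left(D,I \right)} = -4 + D + I^{2} + 2 I$ ($O{\left(D,I \right)} = -4 + \left(I + \left(\left(D + I\right) + I^{2}\right)\right) = -4 + \left(I + \left(D + I + I^{2}\right)\right) = -4 + \left(D + I^{2} + 2 I\right) = -4 + D + I^{2} + 2 I$)
$\frac{1}{Z{\left(E{\left(-16 \right)} \right)} + \frac{1}{-86162 + O{\left(-285,-53 \right)}}} = \frac{1}{-68 + \frac{1}{-86162 + \left(-4 - 285 + \left(-53\right)^{2} + 2 \left(-53\right)\right)}} = \frac{1}{-68 + \frac{1}{-86162 - -2414}} = \frac{1}{-68 + \frac{1}{-86162 + 2414}} = \frac{1}{-68 + \frac{1}{-83748}} = \frac{1}{-68 - \frac{1}{83748}} = \frac{1}{- \frac{5694865}{83748}} = - \frac{83748}{5694865}$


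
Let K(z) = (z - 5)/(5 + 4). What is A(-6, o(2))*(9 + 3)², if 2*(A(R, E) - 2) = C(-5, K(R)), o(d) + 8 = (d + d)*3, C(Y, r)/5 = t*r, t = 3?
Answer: -1032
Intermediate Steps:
K(z) = -5/9 + z/9 (K(z) = (-5 + z)/9 = (-5 + z)*(⅑) = -5/9 + z/9)
C(Y, r) = 15*r (C(Y, r) = 5*(3*r) = 15*r)
o(d) = -8 + 6*d (o(d) = -8 + (d + d)*3 = -8 + (2*d)*3 = -8 + 6*d)
A(R, E) = -13/6 + 5*R/6 (A(R, E) = 2 + (15*(-5/9 + R/9))/2 = 2 + (-25/3 + 5*R/3)/2 = 2 + (-25/6 + 5*R/6) = -13/6 + 5*R/6)
A(-6, o(2))*(9 + 3)² = (-13/6 + (⅚)*(-6))*(9 + 3)² = (-13/6 - 5)*12² = -43/6*144 = -1032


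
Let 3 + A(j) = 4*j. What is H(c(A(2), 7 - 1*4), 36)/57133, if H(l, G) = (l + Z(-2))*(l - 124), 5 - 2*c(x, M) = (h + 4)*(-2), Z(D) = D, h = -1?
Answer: -1659/228532 ≈ -0.0072594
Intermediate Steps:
A(j) = -3 + 4*j
c(x, M) = 11/2 (c(x, M) = 5/2 - (-1 + 4)*(-2)/2 = 5/2 - 3*(-2)/2 = 5/2 - ½*(-6) = 5/2 + 3 = 11/2)
H(l, G) = (-124 + l)*(-2 + l) (H(l, G) = (l - 2)*(l - 124) = (-2 + l)*(-124 + l) = (-124 + l)*(-2 + l))
H(c(A(2), 7 - 1*4), 36)/57133 = (248 + (11/2)² - 126*11/2)/57133 = (248 + 121/4 - 693)*(1/57133) = -1659/4*1/57133 = -1659/228532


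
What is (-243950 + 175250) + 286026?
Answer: 217326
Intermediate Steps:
(-243950 + 175250) + 286026 = -68700 + 286026 = 217326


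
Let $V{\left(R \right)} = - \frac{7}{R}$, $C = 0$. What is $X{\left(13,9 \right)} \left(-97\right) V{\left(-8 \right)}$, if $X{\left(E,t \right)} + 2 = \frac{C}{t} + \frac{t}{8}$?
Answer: $\frac{4753}{64} \approx 74.266$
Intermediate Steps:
$X{\left(E,t \right)} = -2 + \frac{t}{8}$ ($X{\left(E,t \right)} = -2 + \left(\frac{0}{t} + \frac{t}{8}\right) = -2 + \left(0 + t \frac{1}{8}\right) = -2 + \left(0 + \frac{t}{8}\right) = -2 + \frac{t}{8}$)
$X{\left(13,9 \right)} \left(-97\right) V{\left(-8 \right)} = \left(-2 + \frac{1}{8} \cdot 9\right) \left(-97\right) \left(- \frac{7}{-8}\right) = \left(-2 + \frac{9}{8}\right) \left(-97\right) \left(\left(-7\right) \left(- \frac{1}{8}\right)\right) = \left(- \frac{7}{8}\right) \left(-97\right) \frac{7}{8} = \frac{679}{8} \cdot \frac{7}{8} = \frac{4753}{64}$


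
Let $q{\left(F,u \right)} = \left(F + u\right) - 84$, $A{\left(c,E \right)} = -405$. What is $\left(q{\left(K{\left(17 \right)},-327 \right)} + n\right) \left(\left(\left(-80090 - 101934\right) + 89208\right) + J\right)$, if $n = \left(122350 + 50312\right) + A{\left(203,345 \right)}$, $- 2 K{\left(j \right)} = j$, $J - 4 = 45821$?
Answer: $- \frac{16149631925}{2} \approx -8.0748 \cdot 10^{9}$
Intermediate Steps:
$J = 45825$ ($J = 4 + 45821 = 45825$)
$K{\left(j \right)} = - \frac{j}{2}$
$q{\left(F,u \right)} = -84 + F + u$
$n = 172257$ ($n = \left(122350 + 50312\right) - 405 = 172662 - 405 = 172257$)
$\left(q{\left(K{\left(17 \right)},-327 \right)} + n\right) \left(\left(\left(-80090 - 101934\right) + 89208\right) + J\right) = \left(\left(-84 - \frac{17}{2} - 327\right) + 172257\right) \left(\left(\left(-80090 - 101934\right) + 89208\right) + 45825\right) = \left(\left(-84 - \frac{17}{2} - 327\right) + 172257\right) \left(\left(-182024 + 89208\right) + 45825\right) = \left(- \frac{839}{2} + 172257\right) \left(-92816 + 45825\right) = \frac{343675}{2} \left(-46991\right) = - \frac{16149631925}{2}$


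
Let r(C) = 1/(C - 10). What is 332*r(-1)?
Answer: -332/11 ≈ -30.182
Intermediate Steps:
r(C) = 1/(-10 + C)
332*r(-1) = 332/(-10 - 1) = 332/(-11) = 332*(-1/11) = -332/11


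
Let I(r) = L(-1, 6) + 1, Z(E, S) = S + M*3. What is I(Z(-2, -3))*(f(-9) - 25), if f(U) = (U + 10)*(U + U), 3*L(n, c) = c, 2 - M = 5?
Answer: -129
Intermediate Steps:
M = -3 (M = 2 - 1*5 = 2 - 5 = -3)
L(n, c) = c/3
f(U) = 2*U*(10 + U) (f(U) = (10 + U)*(2*U) = 2*U*(10 + U))
Z(E, S) = -9 + S (Z(E, S) = S - 3*3 = S - 9 = -9 + S)
I(r) = 3 (I(r) = (⅓)*6 + 1 = 2 + 1 = 3)
I(Z(-2, -3))*(f(-9) - 25) = 3*(2*(-9)*(10 - 9) - 25) = 3*(2*(-9)*1 - 25) = 3*(-18 - 25) = 3*(-43) = -129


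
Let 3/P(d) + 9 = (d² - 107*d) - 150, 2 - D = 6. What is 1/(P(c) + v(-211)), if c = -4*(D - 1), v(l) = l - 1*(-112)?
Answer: -633/62668 ≈ -0.010101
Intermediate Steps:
D = -4 (D = 2 - 1*6 = 2 - 6 = -4)
v(l) = 112 + l (v(l) = l + 112 = 112 + l)
c = 20 (c = -4*(-4 - 1) = -4*(-5) = 20)
P(d) = 3/(-159 + d² - 107*d) (P(d) = 3/(-9 + ((d² - 107*d) - 150)) = 3/(-9 + (-150 + d² - 107*d)) = 3/(-159 + d² - 107*d))
1/(P(c) + v(-211)) = 1/(3/(-159 + 20² - 107*20) + (112 - 211)) = 1/(3/(-159 + 400 - 2140) - 99) = 1/(3/(-1899) - 99) = 1/(3*(-1/1899) - 99) = 1/(-1/633 - 99) = 1/(-62668/633) = -633/62668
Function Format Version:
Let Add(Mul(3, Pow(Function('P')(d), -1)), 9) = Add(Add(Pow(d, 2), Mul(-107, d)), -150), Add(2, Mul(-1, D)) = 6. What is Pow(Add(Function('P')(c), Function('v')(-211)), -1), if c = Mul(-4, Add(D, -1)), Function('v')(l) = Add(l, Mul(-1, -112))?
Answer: Rational(-633, 62668) ≈ -0.010101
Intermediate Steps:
D = -4 (D = Add(2, Mul(-1, 6)) = Add(2, -6) = -4)
Function('v')(l) = Add(112, l) (Function('v')(l) = Add(l, 112) = Add(112, l))
c = 20 (c = Mul(-4, Add(-4, -1)) = Mul(-4, -5) = 20)
Function('P')(d) = Mul(3, Pow(Add(-159, Pow(d, 2), Mul(-107, d)), -1)) (Function('P')(d) = Mul(3, Pow(Add(-9, Add(Add(Pow(d, 2), Mul(-107, d)), -150)), -1)) = Mul(3, Pow(Add(-9, Add(-150, Pow(d, 2), Mul(-107, d))), -1)) = Mul(3, Pow(Add(-159, Pow(d, 2), Mul(-107, d)), -1)))
Pow(Add(Function('P')(c), Function('v')(-211)), -1) = Pow(Add(Mul(3, Pow(Add(-159, Pow(20, 2), Mul(-107, 20)), -1)), Add(112, -211)), -1) = Pow(Add(Mul(3, Pow(Add(-159, 400, -2140), -1)), -99), -1) = Pow(Add(Mul(3, Pow(-1899, -1)), -99), -1) = Pow(Add(Mul(3, Rational(-1, 1899)), -99), -1) = Pow(Add(Rational(-1, 633), -99), -1) = Pow(Rational(-62668, 633), -1) = Rational(-633, 62668)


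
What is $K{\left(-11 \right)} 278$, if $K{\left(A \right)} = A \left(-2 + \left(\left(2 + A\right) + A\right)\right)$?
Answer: $67276$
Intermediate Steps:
$K{\left(A \right)} = 2 A^{2}$ ($K{\left(A \right)} = A \left(-2 + \left(2 + 2 A\right)\right) = A 2 A = 2 A^{2}$)
$K{\left(-11 \right)} 278 = 2 \left(-11\right)^{2} \cdot 278 = 2 \cdot 121 \cdot 278 = 242 \cdot 278 = 67276$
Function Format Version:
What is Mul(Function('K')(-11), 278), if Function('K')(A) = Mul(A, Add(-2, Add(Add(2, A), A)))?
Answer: 67276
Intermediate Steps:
Function('K')(A) = Mul(2, Pow(A, 2)) (Function('K')(A) = Mul(A, Add(-2, Add(2, Mul(2, A)))) = Mul(A, Mul(2, A)) = Mul(2, Pow(A, 2)))
Mul(Function('K')(-11), 278) = Mul(Mul(2, Pow(-11, 2)), 278) = Mul(Mul(2, 121), 278) = Mul(242, 278) = 67276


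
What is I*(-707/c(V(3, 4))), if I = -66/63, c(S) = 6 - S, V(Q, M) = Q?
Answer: 2222/9 ≈ 246.89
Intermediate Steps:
I = -22/21 (I = -66*1/63 = -22/21 ≈ -1.0476)
I*(-707/c(V(3, 4))) = -(-2222)/(3*(6 - 1*3)) = -(-2222)/(3*(6 - 3)) = -(-2222)/(3*3) = -22/21*(-707/3) = 2222/9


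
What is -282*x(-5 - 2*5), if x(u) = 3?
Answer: -846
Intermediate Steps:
-282*x(-5 - 2*5) = -282*3 = -846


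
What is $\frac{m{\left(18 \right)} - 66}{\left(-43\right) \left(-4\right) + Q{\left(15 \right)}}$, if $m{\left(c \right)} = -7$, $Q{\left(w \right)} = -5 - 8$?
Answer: $- \frac{73}{159} \approx -0.45912$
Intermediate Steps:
$Q{\left(w \right)} = -13$ ($Q{\left(w \right)} = -5 - 8 = -13$)
$\frac{m{\left(18 \right)} - 66}{\left(-43\right) \left(-4\right) + Q{\left(15 \right)}} = \frac{-7 - 66}{\left(-43\right) \left(-4\right) - 13} = - \frac{73}{172 - 13} = - \frac{73}{159}$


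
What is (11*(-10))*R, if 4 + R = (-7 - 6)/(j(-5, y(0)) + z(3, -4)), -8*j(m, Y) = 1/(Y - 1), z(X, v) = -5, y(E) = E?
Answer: 440/3 ≈ 146.67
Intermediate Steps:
j(m, Y) = -1/(8*(-1 + Y)) (j(m, Y) = -1/(8*(Y - 1)) = -1/(8*(-1 + Y)))
R = -4/3 (R = -4 + (-7 - 6)/(-1/(-8 + 8*0) - 5) = -4 - 13/(-1/(-8 + 0) - 5) = -4 - 13/(-1/(-8) - 5) = -4 - 13/(-1*(-1/8) - 5) = -4 - 13/(1/8 - 5) = -4 - 13/(-39/8) = -4 - 13*(-8/39) = -4 + 8/3 = -4/3 ≈ -1.3333)
(11*(-10))*R = (11*(-10))*(-4/3) = -110*(-4/3) = 440/3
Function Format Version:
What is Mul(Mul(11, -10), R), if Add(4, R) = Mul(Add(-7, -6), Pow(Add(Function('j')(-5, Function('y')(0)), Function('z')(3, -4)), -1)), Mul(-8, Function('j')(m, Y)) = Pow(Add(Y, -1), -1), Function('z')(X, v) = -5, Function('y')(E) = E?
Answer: Rational(440, 3) ≈ 146.67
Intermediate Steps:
Function('j')(m, Y) = Mul(Rational(-1, 8), Pow(Add(-1, Y), -1)) (Function('j')(m, Y) = Mul(Rational(-1, 8), Pow(Add(Y, -1), -1)) = Mul(Rational(-1, 8), Pow(Add(-1, Y), -1)))
R = Rational(-4, 3) (R = Add(-4, Mul(Add(-7, -6), Pow(Add(Mul(-1, Pow(Add(-8, Mul(8, 0)), -1)), -5), -1))) = Add(-4, Mul(-13, Pow(Add(Mul(-1, Pow(Add(-8, 0), -1)), -5), -1))) = Add(-4, Mul(-13, Pow(Add(Mul(-1, Pow(-8, -1)), -5), -1))) = Add(-4, Mul(-13, Pow(Add(Mul(-1, Rational(-1, 8)), -5), -1))) = Add(-4, Mul(-13, Pow(Add(Rational(1, 8), -5), -1))) = Add(-4, Mul(-13, Pow(Rational(-39, 8), -1))) = Add(-4, Mul(-13, Rational(-8, 39))) = Add(-4, Rational(8, 3)) = Rational(-4, 3) ≈ -1.3333)
Mul(Mul(11, -10), R) = Mul(Mul(11, -10), Rational(-4, 3)) = Mul(-110, Rational(-4, 3)) = Rational(440, 3)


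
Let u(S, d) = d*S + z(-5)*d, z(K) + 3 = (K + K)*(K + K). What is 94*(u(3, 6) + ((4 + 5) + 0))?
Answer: 57246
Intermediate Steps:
z(K) = -3 + 4*K² (z(K) = -3 + (K + K)*(K + K) = -3 + (2*K)*(2*K) = -3 + 4*K²)
u(S, d) = 97*d + S*d (u(S, d) = d*S + (-3 + 4*(-5)²)*d = S*d + (-3 + 4*25)*d = S*d + (-3 + 100)*d = S*d + 97*d = 97*d + S*d)
94*(u(3, 6) + ((4 + 5) + 0)) = 94*(6*(97 + 3) + ((4 + 5) + 0)) = 94*(6*100 + (9 + 0)) = 94*(600 + 9) = 94*609 = 57246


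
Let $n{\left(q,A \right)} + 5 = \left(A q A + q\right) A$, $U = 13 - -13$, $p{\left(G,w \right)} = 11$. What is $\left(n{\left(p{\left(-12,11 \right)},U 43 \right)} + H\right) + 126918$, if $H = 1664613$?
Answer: $15373369176$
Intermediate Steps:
$U = 26$ ($U = 13 + 13 = 26$)
$n{\left(q,A \right)} = -5 + A \left(q + q A^{2}\right)$ ($n{\left(q,A \right)} = -5 + \left(A q A + q\right) A = -5 + \left(q A^{2} + q\right) A = -5 + \left(q + q A^{2}\right) A = -5 + A \left(q + q A^{2}\right)$)
$\left(n{\left(p{\left(-12,11 \right)},U 43 \right)} + H\right) + 126918 = \left(\left(-5 + 26 \cdot 43 \cdot 11 + 11 \left(26 \cdot 43\right)^{3}\right) + 1664613\right) + 126918 = \left(\left(-5 + 1118 \cdot 11 + 11 \cdot 1118^{3}\right) + 1664613\right) + 126918 = \left(\left(-5 + 12298 + 11 \cdot 1397415032\right) + 1664613\right) + 126918 = \left(\left(-5 + 12298 + 15371565352\right) + 1664613\right) + 126918 = \left(15371577645 + 1664613\right) + 126918 = 15373242258 + 126918 = 15373369176$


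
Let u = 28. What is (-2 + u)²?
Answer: 676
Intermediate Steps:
(-2 + u)² = (-2 + 28)² = 26² = 676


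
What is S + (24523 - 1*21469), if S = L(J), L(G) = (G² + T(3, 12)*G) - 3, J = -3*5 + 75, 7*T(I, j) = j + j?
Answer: 47997/7 ≈ 6856.7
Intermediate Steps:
T(I, j) = 2*j/7 (T(I, j) = (j + j)/7 = (2*j)/7 = 2*j/7)
J = 60 (J = -15 + 75 = 60)
L(G) = -3 + G² + 24*G/7 (L(G) = (G² + ((2/7)*12)*G) - 3 = (G² + 24*G/7) - 3 = -3 + G² + 24*G/7)
S = 26619/7 (S = -3 + 60² + (24/7)*60 = -3 + 3600 + 1440/7 = 26619/7 ≈ 3802.7)
S + (24523 - 1*21469) = 26619/7 + (24523 - 1*21469) = 26619/7 + (24523 - 21469) = 26619/7 + 3054 = 47997/7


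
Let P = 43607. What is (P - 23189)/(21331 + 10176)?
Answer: 20418/31507 ≈ 0.64805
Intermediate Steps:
(P - 23189)/(21331 + 10176) = (43607 - 23189)/(21331 + 10176) = 20418/31507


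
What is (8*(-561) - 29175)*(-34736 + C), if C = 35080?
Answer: -11580072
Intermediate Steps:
(8*(-561) - 29175)*(-34736 + C) = (8*(-561) - 29175)*(-34736 + 35080) = (-4488 - 29175)*344 = -33663*344 = -11580072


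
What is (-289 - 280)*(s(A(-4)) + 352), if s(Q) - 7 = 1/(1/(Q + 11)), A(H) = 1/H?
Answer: -841551/4 ≈ -2.1039e+5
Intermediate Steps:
A(H) = 1/H
s(Q) = 18 + Q (s(Q) = 7 + 1/(1/(Q + 11)) = 7 + 1/(1/(11 + Q)) = 7 + (11 + Q) = 18 + Q)
(-289 - 280)*(s(A(-4)) + 352) = (-289 - 280)*((18 + 1/(-4)) + 352) = -569*((18 - ¼) + 352) = -569*(71/4 + 352) = -569*1479/4 = -841551/4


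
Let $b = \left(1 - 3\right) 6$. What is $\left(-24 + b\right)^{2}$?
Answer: $1296$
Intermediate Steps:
$b = -12$ ($b = \left(-2\right) 6 = -12$)
$\left(-24 + b\right)^{2} = \left(-24 - 12\right)^{2} = \left(-36\right)^{2} = 1296$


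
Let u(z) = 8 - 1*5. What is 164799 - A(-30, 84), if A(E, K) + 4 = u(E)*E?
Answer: 164893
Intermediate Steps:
u(z) = 3 (u(z) = 8 - 5 = 3)
A(E, K) = -4 + 3*E
164799 - A(-30, 84) = 164799 - (-4 + 3*(-30)) = 164799 - (-4 - 90) = 164799 - 1*(-94) = 164799 + 94 = 164893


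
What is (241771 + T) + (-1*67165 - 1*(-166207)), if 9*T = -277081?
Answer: 2790236/9 ≈ 3.1003e+5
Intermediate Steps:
T = -277081/9 (T = (⅑)*(-277081) = -277081/9 ≈ -30787.)
(241771 + T) + (-1*67165 - 1*(-166207)) = (241771 - 277081/9) + (-1*67165 - 1*(-166207)) = 1898858/9 + (-67165 + 166207) = 1898858/9 + 99042 = 2790236/9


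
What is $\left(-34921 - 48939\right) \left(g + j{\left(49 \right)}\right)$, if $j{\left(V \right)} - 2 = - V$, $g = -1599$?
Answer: $138033560$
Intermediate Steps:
$j{\left(V \right)} = 2 - V$
$\left(-34921 - 48939\right) \left(g + j{\left(49 \right)}\right) = \left(-34921 - 48939\right) \left(-1599 + \left(2 - 49\right)\right) = - 83860 \left(-1599 + \left(2 - 49\right)\right) = - 83860 \left(-1599 - 47\right) = \left(-83860\right) \left(-1646\right) = 138033560$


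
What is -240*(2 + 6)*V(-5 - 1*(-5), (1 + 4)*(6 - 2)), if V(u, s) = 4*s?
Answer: -153600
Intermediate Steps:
-240*(2 + 6)*V(-5 - 1*(-5), (1 + 4)*(6 - 2)) = -240*(2 + 6)*4*((1 + 4)*(6 - 2)) = -1920*4*(5*4) = -1920*4*20 = -1920*80 = -240*640 = -153600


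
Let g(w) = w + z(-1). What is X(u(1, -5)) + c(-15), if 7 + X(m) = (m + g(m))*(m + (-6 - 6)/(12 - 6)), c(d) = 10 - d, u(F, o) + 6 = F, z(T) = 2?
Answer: 74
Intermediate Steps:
u(F, o) = -6 + F
g(w) = 2 + w (g(w) = w + 2 = 2 + w)
X(m) = -7 + (-2 + m)*(2 + 2*m) (X(m) = -7 + (m + (2 + m))*(m + (-6 - 6)/(12 - 6)) = -7 + (2 + 2*m)*(m - 12/6) = -7 + (2 + 2*m)*(m - 12*1/6) = -7 + (2 + 2*m)*(m - 2) = -7 + (2 + 2*m)*(-2 + m) = -7 + (-2 + m)*(2 + 2*m))
X(u(1, -5)) + c(-15) = (-11 - 2*(-6 + 1) + 2*(-6 + 1)**2) + (10 - 1*(-15)) = (-11 - 2*(-5) + 2*(-5)**2) + (10 + 15) = (-11 + 10 + 2*25) + 25 = (-11 + 10 + 50) + 25 = 49 + 25 = 74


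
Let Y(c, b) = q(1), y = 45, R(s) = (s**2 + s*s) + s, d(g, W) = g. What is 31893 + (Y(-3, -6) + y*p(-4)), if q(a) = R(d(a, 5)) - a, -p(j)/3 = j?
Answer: 32435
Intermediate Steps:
R(s) = s + 2*s**2 (R(s) = (s**2 + s**2) + s = 2*s**2 + s = s + 2*s**2)
p(j) = -3*j
q(a) = -a + a*(1 + 2*a) (q(a) = a*(1 + 2*a) - a = -a + a*(1 + 2*a))
Y(c, b) = 2 (Y(c, b) = 2*1**2 = 2*1 = 2)
31893 + (Y(-3, -6) + y*p(-4)) = 31893 + (2 + 45*(-3*(-4))) = 31893 + (2 + 45*12) = 31893 + (2 + 540) = 31893 + 542 = 32435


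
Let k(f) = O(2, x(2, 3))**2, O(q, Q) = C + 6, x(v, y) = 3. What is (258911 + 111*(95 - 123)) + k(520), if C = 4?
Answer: 255903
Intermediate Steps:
O(q, Q) = 10 (O(q, Q) = 4 + 6 = 10)
k(f) = 100 (k(f) = 10**2 = 100)
(258911 + 111*(95 - 123)) + k(520) = (258911 + 111*(95 - 123)) + 100 = (258911 + 111*(-28)) + 100 = (258911 - 3108) + 100 = 255803 + 100 = 255903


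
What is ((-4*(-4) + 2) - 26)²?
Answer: 64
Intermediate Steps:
((-4*(-4) + 2) - 26)² = ((16 + 2) - 26)² = (18 - 26)² = (-8)² = 64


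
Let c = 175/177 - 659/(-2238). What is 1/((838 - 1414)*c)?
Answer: -22007/16265376 ≈ -0.0013530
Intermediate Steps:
c = 56477/44014 (c = 175*(1/177) - 659*(-1/2238) = 175/177 + 659/2238 = 56477/44014 ≈ 1.2832)
1/((838 - 1414)*c) = 1/((838 - 1414)*(56477/44014)) = (44014/56477)/(-576) = -1/576*44014/56477 = -22007/16265376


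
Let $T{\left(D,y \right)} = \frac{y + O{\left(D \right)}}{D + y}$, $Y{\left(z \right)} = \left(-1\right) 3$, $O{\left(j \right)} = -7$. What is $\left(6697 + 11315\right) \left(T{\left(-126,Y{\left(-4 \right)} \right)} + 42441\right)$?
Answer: $\frac{32871293596}{43} \approx 7.6445 \cdot 10^{8}$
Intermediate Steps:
$Y{\left(z \right)} = -3$
$T{\left(D,y \right)} = \frac{-7 + y}{D + y}$ ($T{\left(D,y \right)} = \frac{y - 7}{D + y} = \frac{-7 + y}{D + y}$)
$\left(6697 + 11315\right) \left(T{\left(-126,Y{\left(-4 \right)} \right)} + 42441\right) = \left(6697 + 11315\right) \left(\frac{-7 - 3}{-126 - 3} + 42441\right) = 18012 \left(\frac{1}{-129} \left(-10\right) + 42441\right) = 18012 \left(\left(- \frac{1}{129}\right) \left(-10\right) + 42441\right) = 18012 \left(\frac{10}{129} + 42441\right) = 18012 \cdot \frac{5474899}{129} = \frac{32871293596}{43}$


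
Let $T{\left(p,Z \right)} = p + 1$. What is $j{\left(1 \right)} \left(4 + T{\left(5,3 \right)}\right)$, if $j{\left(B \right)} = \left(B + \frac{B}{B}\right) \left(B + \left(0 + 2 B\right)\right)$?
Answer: $60$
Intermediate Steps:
$T{\left(p,Z \right)} = 1 + p$
$j{\left(B \right)} = 3 B \left(1 + B\right)$ ($j{\left(B \right)} = \left(B + 1\right) \left(B + 2 B\right) = \left(1 + B\right) 3 B = 3 B \left(1 + B\right)$)
$j{\left(1 \right)} \left(4 + T{\left(5,3 \right)}\right) = 3 \cdot 1 \left(1 + 1\right) \left(4 + \left(1 + 5\right)\right) = 3 \cdot 1 \cdot 2 \left(4 + 6\right) = 6 \cdot 10 = 60$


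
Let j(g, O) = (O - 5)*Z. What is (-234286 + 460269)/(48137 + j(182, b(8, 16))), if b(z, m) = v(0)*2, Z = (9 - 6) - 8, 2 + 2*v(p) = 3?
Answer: 225983/48157 ≈ 4.6926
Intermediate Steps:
v(p) = 1/2 (v(p) = -1 + (1/2)*3 = -1 + 3/2 = 1/2)
Z = -5 (Z = 3 - 8 = -5)
b(z, m) = 1 (b(z, m) = (1/2)*2 = 1)
j(g, O) = 25 - 5*O (j(g, O) = (O - 5)*(-5) = (-5 + O)*(-5) = 25 - 5*O)
(-234286 + 460269)/(48137 + j(182, b(8, 16))) = (-234286 + 460269)/(48137 + (25 - 5*1)) = 225983/(48137 + (25 - 5)) = 225983/(48137 + 20) = 225983/48157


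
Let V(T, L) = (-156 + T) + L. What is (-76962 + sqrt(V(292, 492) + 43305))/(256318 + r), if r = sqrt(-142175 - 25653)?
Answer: -1643895493/5474923746 + 128159*sqrt(43933)/32849542476 - I*sqrt(1843296881)/32849542476 + 12827*I*sqrt(41957)/5474923746 ≈ -0.29944 + 0.00047859*I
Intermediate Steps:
V(T, L) = -156 + L + T
r = 2*I*sqrt(41957) (r = sqrt(-167828) = 2*I*sqrt(41957) ≈ 409.67*I)
(-76962 + sqrt(V(292, 492) + 43305))/(256318 + r) = (-76962 + sqrt((-156 + 492 + 292) + 43305))/(256318 + 2*I*sqrt(41957)) = (-76962 + sqrt(628 + 43305))/(256318 + 2*I*sqrt(41957)) = (-76962 + sqrt(43933))/(256318 + 2*I*sqrt(41957))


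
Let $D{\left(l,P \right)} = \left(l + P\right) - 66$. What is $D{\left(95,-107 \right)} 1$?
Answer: $-78$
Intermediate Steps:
$D{\left(l,P \right)} = -66 + P + l$ ($D{\left(l,P \right)} = \left(P + l\right) - 66 = -66 + P + l$)
$D{\left(95,-107 \right)} 1 = \left(-66 - 107 + 95\right) 1 = \left(-78\right) 1 = -78$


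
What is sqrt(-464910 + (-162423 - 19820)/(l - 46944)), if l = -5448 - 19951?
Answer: I*sqrt(2433097786911241)/72343 ≈ 681.84*I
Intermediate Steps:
l = -25399
sqrt(-464910 + (-162423 - 19820)/(l - 46944)) = sqrt(-464910 + (-162423 - 19820)/(-25399 - 46944)) = sqrt(-464910 - 182243/(-72343)) = sqrt(-464910 - 182243*(-1/72343)) = sqrt(-464910 + 182243/72343) = sqrt(-33632801887/72343) = I*sqrt(2433097786911241)/72343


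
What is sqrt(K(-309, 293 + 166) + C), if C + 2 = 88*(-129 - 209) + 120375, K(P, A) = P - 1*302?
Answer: 3*sqrt(10002) ≈ 300.03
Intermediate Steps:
K(P, A) = -302 + P (K(P, A) = P - 302 = -302 + P)
C = 90629 (C = -2 + (88*(-129 - 209) + 120375) = -2 + (88*(-338) + 120375) = -2 + (-29744 + 120375) = -2 + 90631 = 90629)
sqrt(K(-309, 293 + 166) + C) = sqrt((-302 - 309) + 90629) = sqrt(-611 + 90629) = sqrt(90018) = 3*sqrt(10002)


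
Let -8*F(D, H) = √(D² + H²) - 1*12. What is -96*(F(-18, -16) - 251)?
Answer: 23952 + 24*√145 ≈ 24241.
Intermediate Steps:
F(D, H) = 3/2 - √(D² + H²)/8 (F(D, H) = -(√(D² + H²) - 1*12)/8 = -(√(D² + H²) - 12)/8 = -(-12 + √(D² + H²))/8 = 3/2 - √(D² + H²)/8)
-96*(F(-18, -16) - 251) = -96*((3/2 - √((-18)² + (-16)²)/8) - 251) = -96*((3/2 - √(324 + 256)/8) - 251) = -96*((3/2 - √145/4) - 251) = -96*(-499/2 - √145/4) = 23952 + 24*√145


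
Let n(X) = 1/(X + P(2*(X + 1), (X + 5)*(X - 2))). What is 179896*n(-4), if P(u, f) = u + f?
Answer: -22487/2 ≈ -11244.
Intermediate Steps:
P(u, f) = f + u
n(X) = 1/(2 + 3*X + (-2 + X)*(5 + X)) (n(X) = 1/(X + ((X + 5)*(X - 2) + 2*(X + 1))) = 1/(X + ((5 + X)*(-2 + X) + 2*(1 + X))) = 1/(X + ((-2 + X)*(5 + X) + (2 + 2*X))) = 1/(X + (2 + 2*X + (-2 + X)*(5 + X))) = 1/(2 + 3*X + (-2 + X)*(5 + X)))
179896*n(-4) = 179896/(-8 + (-4)**2 + 6*(-4)) = 179896/(-8 + 16 - 24) = 179896/(-16) = 179896*(-1/16) = -22487/2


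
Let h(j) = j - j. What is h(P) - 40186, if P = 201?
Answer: -40186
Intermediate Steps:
h(j) = 0
h(P) - 40186 = 0 - 40186 = -40186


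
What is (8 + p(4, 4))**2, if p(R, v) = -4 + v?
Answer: 64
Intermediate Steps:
(8 + p(4, 4))**2 = (8 + (-4 + 4))**2 = (8 + 0)**2 = 8**2 = 64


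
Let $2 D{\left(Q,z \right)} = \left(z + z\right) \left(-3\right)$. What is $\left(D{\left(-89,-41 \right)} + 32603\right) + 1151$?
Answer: $33877$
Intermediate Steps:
$D{\left(Q,z \right)} = - 3 z$ ($D{\left(Q,z \right)} = \frac{\left(z + z\right) \left(-3\right)}{2} = \frac{2 z \left(-3\right)}{2} = \frac{\left(-6\right) z}{2} = - 3 z$)
$\left(D{\left(-89,-41 \right)} + 32603\right) + 1151 = \left(\left(-3\right) \left(-41\right) + 32603\right) + 1151 = \left(123 + 32603\right) + 1151 = 32726 + 1151 = 33877$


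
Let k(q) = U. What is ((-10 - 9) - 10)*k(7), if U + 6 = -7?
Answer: 377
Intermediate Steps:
U = -13 (U = -6 - 7 = -13)
k(q) = -13
((-10 - 9) - 10)*k(7) = ((-10 - 9) - 10)*(-13) = (-19 - 10)*(-13) = -29*(-13) = 377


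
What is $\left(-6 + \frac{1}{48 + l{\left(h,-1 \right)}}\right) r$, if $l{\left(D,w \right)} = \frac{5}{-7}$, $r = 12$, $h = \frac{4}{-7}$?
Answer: $- \frac{23748}{331} \approx -71.746$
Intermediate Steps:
$h = - \frac{4}{7}$ ($h = 4 \left(- \frac{1}{7}\right) = - \frac{4}{7} \approx -0.57143$)
$l{\left(D,w \right)} = - \frac{5}{7}$ ($l{\left(D,w \right)} = 5 \left(- \frac{1}{7}\right) = - \frac{5}{7}$)
$\left(-6 + \frac{1}{48 + l{\left(h,-1 \right)}}\right) r = \left(-6 + \frac{1}{48 - \frac{5}{7}}\right) 12 = \left(-6 + \frac{1}{\frac{331}{7}}\right) 12 = \left(-6 + \frac{7}{331}\right) 12 = \left(- \frac{1979}{331}\right) 12 = - \frac{23748}{331}$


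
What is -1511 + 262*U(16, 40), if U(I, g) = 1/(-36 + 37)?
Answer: -1249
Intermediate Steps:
U(I, g) = 1 (U(I, g) = 1/1 = 1)
-1511 + 262*U(16, 40) = -1511 + 262*1 = -1511 + 262 = -1249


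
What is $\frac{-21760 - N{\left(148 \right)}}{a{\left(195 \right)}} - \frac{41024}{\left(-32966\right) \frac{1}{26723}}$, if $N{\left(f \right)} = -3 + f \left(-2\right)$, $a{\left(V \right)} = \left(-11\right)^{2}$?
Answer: $\frac{5997405603}{181313} \approx 33078.0$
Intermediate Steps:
$a{\left(V \right)} = 121$
$N{\left(f \right)} = -3 - 2 f$
$\frac{-21760 - N{\left(148 \right)}}{a{\left(195 \right)}} - \frac{41024}{\left(-32966\right) \frac{1}{26723}} = \frac{-21760 - \left(-3 - 296\right)}{121} - \frac{41024}{\left(-32966\right) \frac{1}{26723}} = \left(-21760 - \left(-3 - 296\right)\right) \frac{1}{121} - \frac{41024}{\left(-32966\right) \frac{1}{26723}} = \left(-21760 - -299\right) \frac{1}{121} - \frac{41024}{- \frac{32966}{26723}} = \left(-21760 + 299\right) \frac{1}{121} - - \frac{548142176}{16483} = \left(-21461\right) \frac{1}{121} + \frac{548142176}{16483} = - \frac{1951}{11} + \frac{548142176}{16483} = \frac{5997405603}{181313}$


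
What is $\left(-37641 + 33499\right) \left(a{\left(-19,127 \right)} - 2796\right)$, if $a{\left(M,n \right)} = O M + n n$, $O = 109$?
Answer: $-46647204$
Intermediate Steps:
$a{\left(M,n \right)} = n^{2} + 109 M$ ($a{\left(M,n \right)} = 109 M + n n = 109 M + n^{2} = n^{2} + 109 M$)
$\left(-37641 + 33499\right) \left(a{\left(-19,127 \right)} - 2796\right) = \left(-37641 + 33499\right) \left(\left(127^{2} + 109 \left(-19\right)\right) - 2796\right) = - 4142 \left(\left(16129 - 2071\right) - 2796\right) = - 4142 \left(14058 - 2796\right) = \left(-4142\right) 11262 = -46647204$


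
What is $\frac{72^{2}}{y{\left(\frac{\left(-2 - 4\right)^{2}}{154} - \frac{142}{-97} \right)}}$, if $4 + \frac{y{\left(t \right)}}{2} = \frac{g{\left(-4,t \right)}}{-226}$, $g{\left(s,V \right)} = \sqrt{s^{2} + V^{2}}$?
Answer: $- \frac{1846361786135328}{2849257909175} + \frac{1093820112 \sqrt{65834861}}{2849257909175} \approx -644.9$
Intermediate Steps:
$g{\left(s,V \right)} = \sqrt{V^{2} + s^{2}}$
$y{\left(t \right)} = -8 - \frac{\sqrt{16 + t^{2}}}{113}$ ($y{\left(t \right)} = -8 + 2 \frac{\sqrt{t^{2} + \left(-4\right)^{2}}}{-226} = -8 + 2 \sqrt{t^{2} + 16} \left(- \frac{1}{226}\right) = -8 + 2 \sqrt{16 + t^{2}} \left(- \frac{1}{226}\right) = -8 + 2 \left(- \frac{\sqrt{16 + t^{2}}}{226}\right) = -8 - \frac{\sqrt{16 + t^{2}}}{113}$)
$\frac{72^{2}}{y{\left(\frac{\left(-2 - 4\right)^{2}}{154} - \frac{142}{-97} \right)}} = \frac{72^{2}}{-8 - \frac{\sqrt{16 + \left(\frac{\left(-2 - 4\right)^{2}}{154} - \frac{142}{-97}\right)^{2}}}{113}} = \frac{5184}{-8 - \frac{\sqrt{16 + \left(\left(-6\right)^{2} \cdot \frac{1}{154} - - \frac{142}{97}\right)^{2}}}{113}} = \frac{5184}{-8 - \frac{\sqrt{16 + \left(36 \cdot \frac{1}{154} + \frac{142}{97}\right)^{2}}}{113}} = \frac{5184}{-8 - \frac{\sqrt{16 + \left(\frac{18}{77} + \frac{142}{97}\right)^{2}}}{113}} = \frac{5184}{-8 - \frac{\sqrt{16 + \left(\frac{12680}{7469}\right)^{2}}}{113}} = \frac{5184}{-8 - \frac{\sqrt{16 + \frac{160782400}{55785961}}}{113}} = \frac{5184}{-8 - \frac{\sqrt{\frac{1053357776}{55785961}}}{113}} = \frac{5184}{-8 - \frac{\frac{4}{7469} \sqrt{65834861}}{113}} = \frac{5184}{-8 - \frac{4 \sqrt{65834861}}{843997}}$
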